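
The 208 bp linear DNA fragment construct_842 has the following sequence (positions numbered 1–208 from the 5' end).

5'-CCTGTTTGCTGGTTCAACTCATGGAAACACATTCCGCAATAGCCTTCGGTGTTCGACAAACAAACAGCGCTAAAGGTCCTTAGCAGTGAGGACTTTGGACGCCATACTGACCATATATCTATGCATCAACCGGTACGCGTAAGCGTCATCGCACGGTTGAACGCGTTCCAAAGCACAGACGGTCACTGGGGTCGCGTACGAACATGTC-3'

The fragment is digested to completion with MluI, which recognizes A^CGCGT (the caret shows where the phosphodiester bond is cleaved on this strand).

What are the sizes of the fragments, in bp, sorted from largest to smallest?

MluI sites (ACGCGT) start at positions 135, 161.
MluI cuts after the first base of each site, so after positions 135, 161.
Linear molecule, 2 cuts → 3 fragments:
  1–135 → 135 bp
  136–161 → 26 bp
  162–208 → 47 bp
Sorted largest to smallest: 135, 47, 26 bp.

135, 47, 26 bp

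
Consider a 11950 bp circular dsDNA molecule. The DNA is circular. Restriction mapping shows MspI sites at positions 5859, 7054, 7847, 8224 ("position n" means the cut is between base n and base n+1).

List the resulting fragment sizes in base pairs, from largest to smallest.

Circular molecule, 4 cuts → 4 fragments:
  7054 − 5859 = 1195 bp
  7847 − 7054 = 793 bp
  8224 − 7847 = 377 bp
  wrap: 11950 − 8224 + 5859 = 9585 bp
Sorted largest to smallest: 9585, 1195, 793, 377 bp.

9585, 1195, 793, 377 bp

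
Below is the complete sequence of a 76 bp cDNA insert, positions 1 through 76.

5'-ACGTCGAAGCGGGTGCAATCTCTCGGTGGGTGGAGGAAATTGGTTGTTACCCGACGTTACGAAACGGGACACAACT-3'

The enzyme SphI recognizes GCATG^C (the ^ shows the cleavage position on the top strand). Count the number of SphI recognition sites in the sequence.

0

No occurrence of GCATGC is present in the sequence.
SphI does not cut: 0 sites.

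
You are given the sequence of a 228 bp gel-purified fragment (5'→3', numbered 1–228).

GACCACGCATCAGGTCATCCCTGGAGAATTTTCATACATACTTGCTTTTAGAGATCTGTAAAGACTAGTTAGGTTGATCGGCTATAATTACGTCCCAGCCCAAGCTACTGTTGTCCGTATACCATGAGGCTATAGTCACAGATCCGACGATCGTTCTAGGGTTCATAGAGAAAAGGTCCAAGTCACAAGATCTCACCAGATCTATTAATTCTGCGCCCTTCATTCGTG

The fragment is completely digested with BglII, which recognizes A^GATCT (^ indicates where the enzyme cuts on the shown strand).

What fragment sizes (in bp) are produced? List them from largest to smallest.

136, 52, 30, 10 bp

BglII sites (AGATCT) start at positions 52, 188, 198.
BglII cuts after the first base of each site, so after positions 52, 188, 198.
Linear molecule, 3 cuts → 4 fragments:
  1–52 → 52 bp
  53–188 → 136 bp
  189–198 → 10 bp
  199–228 → 30 bp
Sorted largest to smallest: 136, 52, 30, 10 bp.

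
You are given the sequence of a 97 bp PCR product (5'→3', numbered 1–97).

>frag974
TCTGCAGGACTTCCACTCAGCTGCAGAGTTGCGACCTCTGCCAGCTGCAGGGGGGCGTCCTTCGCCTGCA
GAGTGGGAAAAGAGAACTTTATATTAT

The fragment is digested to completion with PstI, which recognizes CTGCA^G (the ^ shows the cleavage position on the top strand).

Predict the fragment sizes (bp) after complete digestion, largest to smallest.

27, 24, 21, 19, 6 bp

PstI sites (CTGCAG) start at positions 2, 21, 45, 66.
PstI cuts after base 5 of each site (before the last base), so after positions 6, 25, 49, 70.
Linear molecule, 4 cuts → 5 fragments:
  1–6 → 6 bp
  7–25 → 19 bp
  26–49 → 24 bp
  50–70 → 21 bp
  71–97 → 27 bp
Sorted largest to smallest: 27, 24, 21, 19, 6 bp.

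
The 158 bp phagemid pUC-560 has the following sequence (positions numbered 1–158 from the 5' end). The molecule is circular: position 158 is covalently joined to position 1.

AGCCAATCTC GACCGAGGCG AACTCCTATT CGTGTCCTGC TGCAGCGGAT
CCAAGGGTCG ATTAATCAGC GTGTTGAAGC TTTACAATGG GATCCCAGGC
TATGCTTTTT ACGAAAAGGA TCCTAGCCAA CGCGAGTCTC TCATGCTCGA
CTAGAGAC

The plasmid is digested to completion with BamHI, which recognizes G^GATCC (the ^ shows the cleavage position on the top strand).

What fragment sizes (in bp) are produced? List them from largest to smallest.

BamHI sites (GGATCC) start at positions 47, 90, 118.
BamHI cuts after the first base of each site, so after positions 47, 90, 118.
Circular molecule, 3 cuts → 3 fragments:
  48–90 → 43 bp
  91–118 → 28 bp
  119–158 then 1–47 → 40 + 47 = 87 bp
Sorted largest to smallest: 87, 43, 28 bp.

87, 43, 28 bp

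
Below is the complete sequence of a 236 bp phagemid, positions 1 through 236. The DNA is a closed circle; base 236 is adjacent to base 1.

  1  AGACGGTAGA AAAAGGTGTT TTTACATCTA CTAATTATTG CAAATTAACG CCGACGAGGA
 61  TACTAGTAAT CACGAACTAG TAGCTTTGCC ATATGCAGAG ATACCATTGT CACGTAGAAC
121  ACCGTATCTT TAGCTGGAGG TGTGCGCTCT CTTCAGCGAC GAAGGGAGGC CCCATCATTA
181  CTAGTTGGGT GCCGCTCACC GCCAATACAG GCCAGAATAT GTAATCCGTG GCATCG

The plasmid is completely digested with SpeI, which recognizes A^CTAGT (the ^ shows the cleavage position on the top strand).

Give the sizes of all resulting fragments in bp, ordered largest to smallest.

118, 104, 14 bp

SpeI sites (ACTAGT) start at positions 62, 76, 180.
SpeI cuts after the first base of each site, so after positions 62, 76, 180.
Circular molecule, 3 cuts → 3 fragments:
  63–76 → 14 bp
  77–180 → 104 bp
  181–236 then 1–62 → 56 + 62 = 118 bp
Sorted largest to smallest: 118, 104, 14 bp.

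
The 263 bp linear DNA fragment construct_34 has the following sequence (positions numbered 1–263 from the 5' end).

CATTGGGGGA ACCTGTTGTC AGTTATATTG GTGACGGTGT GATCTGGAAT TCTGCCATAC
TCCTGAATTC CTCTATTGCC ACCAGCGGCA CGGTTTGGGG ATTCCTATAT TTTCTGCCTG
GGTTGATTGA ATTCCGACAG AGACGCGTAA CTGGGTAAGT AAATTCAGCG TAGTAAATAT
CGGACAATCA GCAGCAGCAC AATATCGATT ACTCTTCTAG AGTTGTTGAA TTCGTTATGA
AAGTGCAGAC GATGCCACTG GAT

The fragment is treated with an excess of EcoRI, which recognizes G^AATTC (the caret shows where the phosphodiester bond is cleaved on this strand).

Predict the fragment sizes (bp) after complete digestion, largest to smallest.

EcoRI sites (GAATTC) start at positions 47, 65, 129, 228.
EcoRI cuts after the first base of each site, so after positions 47, 65, 129, 228.
Linear molecule, 4 cuts → 5 fragments:
  1–47 → 47 bp
  48–65 → 18 bp
  66–129 → 64 bp
  130–228 → 99 bp
  229–263 → 35 bp
Sorted largest to smallest: 99, 64, 47, 35, 18 bp.

99, 64, 47, 35, 18 bp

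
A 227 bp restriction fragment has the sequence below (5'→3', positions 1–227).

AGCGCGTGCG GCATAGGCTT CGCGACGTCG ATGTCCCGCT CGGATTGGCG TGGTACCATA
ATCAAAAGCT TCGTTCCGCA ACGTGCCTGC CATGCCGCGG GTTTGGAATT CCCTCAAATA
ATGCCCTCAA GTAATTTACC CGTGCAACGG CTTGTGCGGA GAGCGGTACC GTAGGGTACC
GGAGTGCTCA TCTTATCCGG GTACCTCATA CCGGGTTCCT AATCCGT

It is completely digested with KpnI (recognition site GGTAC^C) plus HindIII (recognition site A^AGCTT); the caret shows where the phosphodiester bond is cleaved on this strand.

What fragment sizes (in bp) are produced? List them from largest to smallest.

KpnI sites (GGTACC) start at positions 52, 165, 175, 200.
KpnI cuts after base 5 of each site (before the last base), so after positions 56, 169, 179, 204.
The HindIII site (AAGCTT) starts at position 66.
HindIII cuts after the first base of each site, so after position 66.
Combined cut positions: 56, 66, 169, 179, 204.
Linear molecule, 5 cuts → 6 fragments:
  1–56 → 56 bp
  57–66 → 10 bp
  67–169 → 103 bp
  170–179 → 10 bp
  180–204 → 25 bp
  205–227 → 23 bp
Sorted largest to smallest: 103, 56, 25, 23, 10, 10 bp.

103, 56, 25, 23, 10, 10 bp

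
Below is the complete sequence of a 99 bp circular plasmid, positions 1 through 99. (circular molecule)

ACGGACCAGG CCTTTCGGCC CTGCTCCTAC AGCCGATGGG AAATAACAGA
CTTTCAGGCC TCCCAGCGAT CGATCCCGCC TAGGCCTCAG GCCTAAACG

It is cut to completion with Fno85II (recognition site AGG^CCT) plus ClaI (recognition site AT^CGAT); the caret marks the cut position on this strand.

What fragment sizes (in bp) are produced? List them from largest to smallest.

Fno85II sites (AGGCCT) start at positions 8, 56, 82, 89.
Fno85II cuts after base 3 of each site, so after positions 10, 58, 84, 91.
The ClaI site (ATCGAT) starts at position 69.
ClaI cuts after base 2 of each site, so after position 70.
Combined cut positions: 10, 58, 70, 84, 91.
Circular molecule, 5 cuts → 5 fragments:
  11–58 → 48 bp
  59–70 → 12 bp
  71–84 → 14 bp
  85–91 → 7 bp
  92–99 then 1–10 → 8 + 10 = 18 bp
Sorted largest to smallest: 48, 18, 14, 12, 7 bp.

48, 18, 14, 12, 7 bp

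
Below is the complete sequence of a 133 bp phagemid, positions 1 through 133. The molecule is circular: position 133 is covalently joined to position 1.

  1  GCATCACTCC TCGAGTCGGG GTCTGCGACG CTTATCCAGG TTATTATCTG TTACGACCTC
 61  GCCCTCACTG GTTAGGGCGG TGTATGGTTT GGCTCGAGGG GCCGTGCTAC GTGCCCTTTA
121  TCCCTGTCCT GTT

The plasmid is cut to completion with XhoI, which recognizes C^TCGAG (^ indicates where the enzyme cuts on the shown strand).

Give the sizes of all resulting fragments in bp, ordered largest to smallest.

83, 50 bp

XhoI sites (CTCGAG) start at positions 10, 93.
XhoI cuts after the first base of each site, so after positions 10, 93.
Circular molecule, 2 cuts → 2 fragments:
  11–93 → 83 bp
  94–133 then 1–10 → 40 + 10 = 50 bp
Sorted largest to smallest: 83, 50 bp.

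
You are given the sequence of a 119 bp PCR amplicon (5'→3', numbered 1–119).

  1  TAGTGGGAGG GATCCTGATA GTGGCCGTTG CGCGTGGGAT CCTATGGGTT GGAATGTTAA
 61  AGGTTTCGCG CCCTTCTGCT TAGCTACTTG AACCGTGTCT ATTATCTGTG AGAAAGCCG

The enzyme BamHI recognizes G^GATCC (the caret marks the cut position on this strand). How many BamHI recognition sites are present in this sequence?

GGATCC occurs starting at positions 10, 37.
BamHI cuts at 2 sites.

2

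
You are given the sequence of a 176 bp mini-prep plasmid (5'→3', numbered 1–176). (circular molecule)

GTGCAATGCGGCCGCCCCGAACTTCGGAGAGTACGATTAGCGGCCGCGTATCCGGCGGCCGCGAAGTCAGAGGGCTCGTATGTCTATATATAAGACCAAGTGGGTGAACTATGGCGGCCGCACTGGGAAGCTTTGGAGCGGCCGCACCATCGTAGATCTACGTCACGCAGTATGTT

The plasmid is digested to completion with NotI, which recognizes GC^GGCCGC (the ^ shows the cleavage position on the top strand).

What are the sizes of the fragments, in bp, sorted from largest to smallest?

NotI sites (GCGGCCGC) start at positions 8, 40, 55, 114, 138.
NotI cuts after base 2 of each site, so after positions 9, 41, 56, 115, 139.
Circular molecule, 5 cuts → 5 fragments:
  10–41 → 32 bp
  42–56 → 15 bp
  57–115 → 59 bp
  116–139 → 24 bp
  140–176 then 1–9 → 37 + 9 = 46 bp
Sorted largest to smallest: 59, 46, 32, 24, 15 bp.

59, 46, 32, 24, 15 bp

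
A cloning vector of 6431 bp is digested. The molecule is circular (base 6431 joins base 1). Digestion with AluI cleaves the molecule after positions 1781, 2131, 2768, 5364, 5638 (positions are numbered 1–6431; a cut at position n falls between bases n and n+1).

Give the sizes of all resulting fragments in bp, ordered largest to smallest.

Circular molecule, 5 cuts → 5 fragments:
  2131 − 1781 = 350 bp
  2768 − 2131 = 637 bp
  5364 − 2768 = 2596 bp
  5638 − 5364 = 274 bp
  wrap: 6431 − 5638 + 1781 = 2574 bp
Sorted largest to smallest: 2596, 2574, 637, 350, 274 bp.

2596, 2574, 637, 350, 274 bp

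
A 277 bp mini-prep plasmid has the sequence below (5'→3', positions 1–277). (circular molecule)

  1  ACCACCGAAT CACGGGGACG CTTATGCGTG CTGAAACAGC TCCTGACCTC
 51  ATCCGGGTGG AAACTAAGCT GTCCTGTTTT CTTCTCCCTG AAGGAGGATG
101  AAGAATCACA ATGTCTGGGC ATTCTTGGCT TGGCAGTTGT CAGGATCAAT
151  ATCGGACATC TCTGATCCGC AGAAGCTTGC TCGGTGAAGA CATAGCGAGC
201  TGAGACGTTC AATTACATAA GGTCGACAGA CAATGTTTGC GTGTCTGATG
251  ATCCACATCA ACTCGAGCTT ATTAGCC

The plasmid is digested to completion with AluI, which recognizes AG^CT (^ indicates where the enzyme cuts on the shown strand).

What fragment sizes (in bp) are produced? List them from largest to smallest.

AluI sites (AGCT) start at positions 38, 67, 174, 198, 266.
AluI cuts after base 2 of each site, so after positions 39, 68, 175, 199, 267.
Circular molecule, 5 cuts → 5 fragments:
  40–68 → 29 bp
  69–175 → 107 bp
  176–199 → 24 bp
  200–267 → 68 bp
  268–277 then 1–39 → 10 + 39 = 49 bp
Sorted largest to smallest: 107, 68, 49, 29, 24 bp.

107, 68, 49, 29, 24 bp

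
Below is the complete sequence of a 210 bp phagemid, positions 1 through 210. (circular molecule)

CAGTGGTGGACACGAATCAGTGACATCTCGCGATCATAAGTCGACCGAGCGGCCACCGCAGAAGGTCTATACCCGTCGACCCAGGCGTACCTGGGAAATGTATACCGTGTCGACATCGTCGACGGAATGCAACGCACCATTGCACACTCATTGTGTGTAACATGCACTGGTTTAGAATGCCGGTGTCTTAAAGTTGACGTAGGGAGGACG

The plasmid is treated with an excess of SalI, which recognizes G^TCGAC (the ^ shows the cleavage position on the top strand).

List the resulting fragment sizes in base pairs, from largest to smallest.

132, 35, 34, 9 bp

SalI sites (GTCGAC) start at positions 40, 75, 109, 118.
SalI cuts after the first base of each site, so after positions 40, 75, 109, 118.
Circular molecule, 4 cuts → 4 fragments:
  41–75 → 35 bp
  76–109 → 34 bp
  110–118 → 9 bp
  119–210 then 1–40 → 92 + 40 = 132 bp
Sorted largest to smallest: 132, 35, 34, 9 bp.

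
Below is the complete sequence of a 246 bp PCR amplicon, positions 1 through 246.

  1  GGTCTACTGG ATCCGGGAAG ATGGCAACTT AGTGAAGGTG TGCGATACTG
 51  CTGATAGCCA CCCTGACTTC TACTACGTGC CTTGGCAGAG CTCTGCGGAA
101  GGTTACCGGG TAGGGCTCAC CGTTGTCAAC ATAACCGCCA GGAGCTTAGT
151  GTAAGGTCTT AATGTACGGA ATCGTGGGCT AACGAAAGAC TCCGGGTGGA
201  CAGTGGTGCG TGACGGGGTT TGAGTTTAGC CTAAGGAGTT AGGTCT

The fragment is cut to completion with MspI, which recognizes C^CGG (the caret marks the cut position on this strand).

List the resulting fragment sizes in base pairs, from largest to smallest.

MspI sites (CCGG) start at positions 13, 106, 192.
MspI cuts after the first base of each site, so after positions 13, 106, 192.
Linear molecule, 3 cuts → 4 fragments:
  1–13 → 13 bp
  14–106 → 93 bp
  107–192 → 86 bp
  193–246 → 54 bp
Sorted largest to smallest: 93, 86, 54, 13 bp.

93, 86, 54, 13 bp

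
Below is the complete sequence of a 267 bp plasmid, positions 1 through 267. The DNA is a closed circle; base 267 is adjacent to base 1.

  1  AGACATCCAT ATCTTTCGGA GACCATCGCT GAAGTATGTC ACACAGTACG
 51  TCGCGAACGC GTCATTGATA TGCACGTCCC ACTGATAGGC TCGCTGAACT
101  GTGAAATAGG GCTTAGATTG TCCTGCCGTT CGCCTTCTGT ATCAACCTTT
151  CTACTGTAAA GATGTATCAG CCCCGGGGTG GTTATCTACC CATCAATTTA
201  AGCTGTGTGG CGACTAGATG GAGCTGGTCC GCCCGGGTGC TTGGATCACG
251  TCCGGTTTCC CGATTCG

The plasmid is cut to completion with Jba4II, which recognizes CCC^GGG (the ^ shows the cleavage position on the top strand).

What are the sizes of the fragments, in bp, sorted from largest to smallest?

207, 60 bp

Jba4II sites (CCCGGG) start at positions 172, 232.
Jba4II cuts after base 3 of each site, so after positions 174, 234.
Circular molecule, 2 cuts → 2 fragments:
  175–234 → 60 bp
  235–267 then 1–174 → 33 + 174 = 207 bp
Sorted largest to smallest: 207, 60 bp.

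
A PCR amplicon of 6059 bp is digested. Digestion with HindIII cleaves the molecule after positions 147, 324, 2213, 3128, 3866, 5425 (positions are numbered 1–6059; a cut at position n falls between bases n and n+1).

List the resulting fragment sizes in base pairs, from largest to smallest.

1889, 1559, 915, 738, 634, 177, 147 bp

Linear molecule, 6 cuts → 7 fragments:
  147 − 0 = 147 bp
  324 − 147 = 177 bp
  2213 − 324 = 1889 bp
  3128 − 2213 = 915 bp
  3866 − 3128 = 738 bp
  5425 − 3866 = 1559 bp
  6059 − 5425 = 634 bp
Sorted largest to smallest: 1889, 1559, 915, 738, 634, 177, 147 bp.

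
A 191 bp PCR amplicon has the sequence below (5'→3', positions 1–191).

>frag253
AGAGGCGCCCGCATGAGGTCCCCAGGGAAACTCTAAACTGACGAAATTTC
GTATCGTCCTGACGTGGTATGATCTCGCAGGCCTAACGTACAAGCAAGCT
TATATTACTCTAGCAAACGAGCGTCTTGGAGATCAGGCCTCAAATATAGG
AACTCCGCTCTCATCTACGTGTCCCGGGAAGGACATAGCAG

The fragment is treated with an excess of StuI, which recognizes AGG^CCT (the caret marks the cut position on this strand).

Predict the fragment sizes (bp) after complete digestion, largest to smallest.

StuI sites (AGGCCT) start at positions 79, 135.
StuI cuts after base 3 of each site, so after positions 81, 137.
Linear molecule, 2 cuts → 3 fragments:
  1–81 → 81 bp
  82–137 → 56 bp
  138–191 → 54 bp
Sorted largest to smallest: 81, 56, 54 bp.

81, 56, 54 bp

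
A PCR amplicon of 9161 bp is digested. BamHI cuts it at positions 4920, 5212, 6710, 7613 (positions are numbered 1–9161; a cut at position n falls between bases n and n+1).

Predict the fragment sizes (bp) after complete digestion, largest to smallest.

Linear molecule, 4 cuts → 5 fragments:
  4920 − 0 = 4920 bp
  5212 − 4920 = 292 bp
  6710 − 5212 = 1498 bp
  7613 − 6710 = 903 bp
  9161 − 7613 = 1548 bp
Sorted largest to smallest: 4920, 1548, 1498, 903, 292 bp.

4920, 1548, 1498, 903, 292 bp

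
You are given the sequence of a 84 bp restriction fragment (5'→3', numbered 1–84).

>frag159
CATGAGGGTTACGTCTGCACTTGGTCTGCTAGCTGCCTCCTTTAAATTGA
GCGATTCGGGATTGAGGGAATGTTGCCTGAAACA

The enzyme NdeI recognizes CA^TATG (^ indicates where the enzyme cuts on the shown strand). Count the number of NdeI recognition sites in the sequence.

No occurrence of CATATG is present in the sequence.
NdeI does not cut: 0 sites.

0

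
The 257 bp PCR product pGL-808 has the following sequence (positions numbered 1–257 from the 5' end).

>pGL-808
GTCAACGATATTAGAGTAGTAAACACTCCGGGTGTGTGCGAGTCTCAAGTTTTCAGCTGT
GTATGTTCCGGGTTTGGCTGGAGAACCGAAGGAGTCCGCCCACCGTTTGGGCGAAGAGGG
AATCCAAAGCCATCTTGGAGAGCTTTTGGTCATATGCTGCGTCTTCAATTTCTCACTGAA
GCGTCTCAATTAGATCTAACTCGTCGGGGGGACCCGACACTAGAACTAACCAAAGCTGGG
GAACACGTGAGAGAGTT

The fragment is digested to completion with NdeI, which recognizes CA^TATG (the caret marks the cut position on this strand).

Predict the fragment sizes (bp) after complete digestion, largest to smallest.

152, 105 bp

The NdeI site (CATATG) starts at position 151.
NdeI cuts after base 2 of each site, so after position 152.
Linear molecule, 1 cut → 2 fragments:
  1–152 → 152 bp
  153–257 → 105 bp
Sorted largest to smallest: 152, 105 bp.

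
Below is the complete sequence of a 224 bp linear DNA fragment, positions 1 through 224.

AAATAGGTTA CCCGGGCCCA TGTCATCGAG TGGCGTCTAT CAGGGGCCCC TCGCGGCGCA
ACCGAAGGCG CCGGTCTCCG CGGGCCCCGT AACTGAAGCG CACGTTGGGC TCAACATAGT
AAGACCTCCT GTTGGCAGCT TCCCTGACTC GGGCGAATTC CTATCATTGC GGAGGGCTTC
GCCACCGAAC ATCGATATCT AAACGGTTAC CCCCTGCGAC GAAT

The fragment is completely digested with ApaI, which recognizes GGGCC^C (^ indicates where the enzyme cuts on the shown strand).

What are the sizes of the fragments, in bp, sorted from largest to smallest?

138, 38, 30, 18 bp

ApaI sites (GGGCCC) start at positions 14, 44, 82.
ApaI cuts after base 5 of each site (before the last base), so after positions 18, 48, 86.
Linear molecule, 3 cuts → 4 fragments:
  1–18 → 18 bp
  19–48 → 30 bp
  49–86 → 38 bp
  87–224 → 138 bp
Sorted largest to smallest: 138, 38, 30, 18 bp.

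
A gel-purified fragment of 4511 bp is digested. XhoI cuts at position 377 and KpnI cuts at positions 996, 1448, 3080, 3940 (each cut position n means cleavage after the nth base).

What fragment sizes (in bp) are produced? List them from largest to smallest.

1632, 860, 619, 571, 452, 377 bp

Combined cut positions (sorted): 377, 996, 1448, 3080, 3940.
Linear molecule, 5 cuts → 6 fragments:
  377 − 0 = 377 bp
  996 − 377 = 619 bp
  1448 − 996 = 452 bp
  3080 − 1448 = 1632 bp
  3940 − 3080 = 860 bp
  4511 − 3940 = 571 bp
Sorted largest to smallest: 1632, 860, 619, 571, 452, 377 bp.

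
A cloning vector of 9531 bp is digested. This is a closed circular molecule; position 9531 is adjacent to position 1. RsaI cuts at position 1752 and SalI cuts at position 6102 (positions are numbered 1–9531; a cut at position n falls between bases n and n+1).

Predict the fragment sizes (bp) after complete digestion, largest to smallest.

5181, 4350 bp

Combined cut positions (sorted): 1752, 6102.
Circular molecule, 2 cuts → 2 fragments:
  6102 − 1752 = 4350 bp
  wrap: 9531 − 6102 + 1752 = 5181 bp
Sorted largest to smallest: 5181, 4350 bp.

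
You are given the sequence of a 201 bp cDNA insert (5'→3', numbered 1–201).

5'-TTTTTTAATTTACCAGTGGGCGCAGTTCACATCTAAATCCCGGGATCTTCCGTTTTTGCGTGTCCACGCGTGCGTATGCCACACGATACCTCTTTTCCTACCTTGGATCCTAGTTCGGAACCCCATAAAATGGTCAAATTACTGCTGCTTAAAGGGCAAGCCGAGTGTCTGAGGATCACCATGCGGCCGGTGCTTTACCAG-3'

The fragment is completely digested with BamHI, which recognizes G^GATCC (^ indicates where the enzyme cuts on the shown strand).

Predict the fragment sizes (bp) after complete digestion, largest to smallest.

The BamHI site (GGATCC) starts at position 105.
BamHI cuts after the first base of each site, so after position 105.
Linear molecule, 1 cut → 2 fragments:
  1–105 → 105 bp
  106–201 → 96 bp
Sorted largest to smallest: 105, 96 bp.

105, 96 bp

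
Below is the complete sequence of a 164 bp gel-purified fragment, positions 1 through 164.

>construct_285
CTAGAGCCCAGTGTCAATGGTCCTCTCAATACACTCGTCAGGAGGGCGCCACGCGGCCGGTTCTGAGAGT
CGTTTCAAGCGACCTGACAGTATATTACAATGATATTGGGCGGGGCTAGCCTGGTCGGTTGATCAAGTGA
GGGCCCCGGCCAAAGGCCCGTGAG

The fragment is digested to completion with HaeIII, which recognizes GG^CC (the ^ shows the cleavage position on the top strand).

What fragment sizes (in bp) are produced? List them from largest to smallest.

HaeIII sites (GGCC) start at positions 55, 142, 148, 155.
HaeIII cuts after base 2 of each site, so after positions 56, 143, 149, 156.
Linear molecule, 4 cuts → 5 fragments:
  1–56 → 56 bp
  57–143 → 87 bp
  144–149 → 6 bp
  150–156 → 7 bp
  157–164 → 8 bp
Sorted largest to smallest: 87, 56, 8, 7, 6 bp.

87, 56, 8, 7, 6 bp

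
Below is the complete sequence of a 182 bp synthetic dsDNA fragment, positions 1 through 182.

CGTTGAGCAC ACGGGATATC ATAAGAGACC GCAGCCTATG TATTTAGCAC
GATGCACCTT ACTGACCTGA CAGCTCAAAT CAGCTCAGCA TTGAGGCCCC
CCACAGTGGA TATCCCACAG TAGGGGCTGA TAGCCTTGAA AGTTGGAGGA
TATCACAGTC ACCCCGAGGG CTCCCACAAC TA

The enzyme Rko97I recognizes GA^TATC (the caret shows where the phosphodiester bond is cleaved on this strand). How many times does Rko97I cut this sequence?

3

GATATC occurs starting at positions 15, 109, 149.
Rko97I cuts at 3 sites.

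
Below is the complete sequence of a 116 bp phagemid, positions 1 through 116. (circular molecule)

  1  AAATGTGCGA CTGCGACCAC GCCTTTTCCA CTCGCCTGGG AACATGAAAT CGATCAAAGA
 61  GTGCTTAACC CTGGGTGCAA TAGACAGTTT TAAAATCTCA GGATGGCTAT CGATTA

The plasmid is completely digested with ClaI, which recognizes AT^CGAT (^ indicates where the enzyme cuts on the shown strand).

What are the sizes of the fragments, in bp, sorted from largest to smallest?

ClaI sites (ATCGAT) start at positions 49, 109.
ClaI cuts after base 2 of each site, so after positions 50, 110.
Circular molecule, 2 cuts → 2 fragments:
  51–110 → 60 bp
  111–116 then 1–50 → 6 + 50 = 56 bp
Sorted largest to smallest: 60, 56 bp.

60, 56 bp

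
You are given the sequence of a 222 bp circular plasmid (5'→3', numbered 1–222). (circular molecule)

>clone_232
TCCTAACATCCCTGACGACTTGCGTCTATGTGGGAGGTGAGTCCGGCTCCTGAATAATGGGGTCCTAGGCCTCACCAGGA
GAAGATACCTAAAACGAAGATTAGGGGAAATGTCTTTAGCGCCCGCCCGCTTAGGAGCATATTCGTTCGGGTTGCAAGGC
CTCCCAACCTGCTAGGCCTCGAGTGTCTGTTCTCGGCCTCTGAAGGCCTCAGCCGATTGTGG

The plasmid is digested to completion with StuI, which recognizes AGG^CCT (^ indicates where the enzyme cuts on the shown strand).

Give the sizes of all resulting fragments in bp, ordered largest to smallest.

90, 85, 30, 17 bp

StuI sites (AGGCCT) start at positions 67, 157, 174, 204.
StuI cuts after base 3 of each site, so after positions 69, 159, 176, 206.
Circular molecule, 4 cuts → 4 fragments:
  70–159 → 90 bp
  160–176 → 17 bp
  177–206 → 30 bp
  207–222 then 1–69 → 16 + 69 = 85 bp
Sorted largest to smallest: 90, 85, 30, 17 bp.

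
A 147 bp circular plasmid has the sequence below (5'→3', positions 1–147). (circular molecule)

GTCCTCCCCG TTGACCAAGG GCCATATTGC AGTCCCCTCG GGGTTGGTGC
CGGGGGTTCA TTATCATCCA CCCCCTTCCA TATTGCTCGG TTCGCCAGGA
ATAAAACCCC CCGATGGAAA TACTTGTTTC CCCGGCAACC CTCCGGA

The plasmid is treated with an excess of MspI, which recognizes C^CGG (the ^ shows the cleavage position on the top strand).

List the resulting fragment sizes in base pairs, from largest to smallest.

82, 54, 11 bp

MspI sites (CCGG) start at positions 50, 132, 143.
MspI cuts after the first base of each site, so after positions 50, 132, 143.
Circular molecule, 3 cuts → 3 fragments:
  51–132 → 82 bp
  133–143 → 11 bp
  144–147 then 1–50 → 4 + 50 = 54 bp
Sorted largest to smallest: 82, 54, 11 bp.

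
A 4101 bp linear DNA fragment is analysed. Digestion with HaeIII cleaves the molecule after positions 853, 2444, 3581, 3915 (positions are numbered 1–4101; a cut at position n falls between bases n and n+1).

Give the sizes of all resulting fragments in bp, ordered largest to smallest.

1591, 1137, 853, 334, 186 bp

Linear molecule, 4 cuts → 5 fragments:
  853 − 0 = 853 bp
  2444 − 853 = 1591 bp
  3581 − 2444 = 1137 bp
  3915 − 3581 = 334 bp
  4101 − 3915 = 186 bp
Sorted largest to smallest: 1591, 1137, 853, 334, 186 bp.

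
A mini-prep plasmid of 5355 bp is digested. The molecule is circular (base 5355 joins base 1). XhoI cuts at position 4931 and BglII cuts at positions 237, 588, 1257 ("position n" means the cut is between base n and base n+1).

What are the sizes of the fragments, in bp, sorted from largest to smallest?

Combined cut positions (sorted): 237, 588, 1257, 4931.
Circular molecule, 4 cuts → 4 fragments:
  588 − 237 = 351 bp
  1257 − 588 = 669 bp
  4931 − 1257 = 3674 bp
  wrap: 5355 − 4931 + 237 = 661 bp
Sorted largest to smallest: 3674, 669, 661, 351 bp.

3674, 669, 661, 351 bp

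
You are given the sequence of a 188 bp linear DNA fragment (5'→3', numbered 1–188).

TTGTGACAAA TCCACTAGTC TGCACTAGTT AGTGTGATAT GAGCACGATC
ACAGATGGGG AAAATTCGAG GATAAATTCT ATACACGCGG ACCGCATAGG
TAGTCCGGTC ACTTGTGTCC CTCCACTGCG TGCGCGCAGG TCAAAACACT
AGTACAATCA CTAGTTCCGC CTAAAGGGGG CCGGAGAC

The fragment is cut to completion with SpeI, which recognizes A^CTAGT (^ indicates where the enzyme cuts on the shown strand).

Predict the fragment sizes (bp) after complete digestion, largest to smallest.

124, 28, 14, 12, 10 bp

SpeI sites (ACTAGT) start at positions 14, 24, 148, 160.
SpeI cuts after the first base of each site, so after positions 14, 24, 148, 160.
Linear molecule, 4 cuts → 5 fragments:
  1–14 → 14 bp
  15–24 → 10 bp
  25–148 → 124 bp
  149–160 → 12 bp
  161–188 → 28 bp
Sorted largest to smallest: 124, 28, 14, 12, 10 bp.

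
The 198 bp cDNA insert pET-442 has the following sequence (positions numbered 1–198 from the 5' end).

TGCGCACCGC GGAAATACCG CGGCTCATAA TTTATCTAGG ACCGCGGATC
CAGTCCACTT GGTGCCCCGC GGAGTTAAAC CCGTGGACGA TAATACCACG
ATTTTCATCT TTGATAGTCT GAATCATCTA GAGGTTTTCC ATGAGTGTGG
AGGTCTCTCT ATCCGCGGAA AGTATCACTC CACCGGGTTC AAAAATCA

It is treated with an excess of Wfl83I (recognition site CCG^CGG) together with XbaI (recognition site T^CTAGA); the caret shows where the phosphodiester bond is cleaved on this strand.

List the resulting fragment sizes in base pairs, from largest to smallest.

58, 38, 33, 25, 24, 11, 9 bp

Wfl83I sites (CCGCGG) start at positions 7, 18, 42, 67, 163.
Wfl83I cuts after base 3 of each site, so after positions 9, 20, 44, 69, 165.
The XbaI site (TCTAGA) starts at position 127.
XbaI cuts after the first base of each site, so after position 127.
Combined cut positions: 9, 20, 44, 69, 127, 165.
Linear molecule, 6 cuts → 7 fragments:
  1–9 → 9 bp
  10–20 → 11 bp
  21–44 → 24 bp
  45–69 → 25 bp
  70–127 → 58 bp
  128–165 → 38 bp
  166–198 → 33 bp
Sorted largest to smallest: 58, 38, 33, 25, 24, 11, 9 bp.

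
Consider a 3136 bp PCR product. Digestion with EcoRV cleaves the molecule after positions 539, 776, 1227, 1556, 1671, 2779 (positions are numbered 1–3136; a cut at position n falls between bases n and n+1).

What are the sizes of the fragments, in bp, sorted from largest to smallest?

1108, 539, 451, 357, 329, 237, 115 bp

Linear molecule, 6 cuts → 7 fragments:
  539 − 0 = 539 bp
  776 − 539 = 237 bp
  1227 − 776 = 451 bp
  1556 − 1227 = 329 bp
  1671 − 1556 = 115 bp
  2779 − 1671 = 1108 bp
  3136 − 2779 = 357 bp
Sorted largest to smallest: 1108, 539, 451, 357, 329, 237, 115 bp.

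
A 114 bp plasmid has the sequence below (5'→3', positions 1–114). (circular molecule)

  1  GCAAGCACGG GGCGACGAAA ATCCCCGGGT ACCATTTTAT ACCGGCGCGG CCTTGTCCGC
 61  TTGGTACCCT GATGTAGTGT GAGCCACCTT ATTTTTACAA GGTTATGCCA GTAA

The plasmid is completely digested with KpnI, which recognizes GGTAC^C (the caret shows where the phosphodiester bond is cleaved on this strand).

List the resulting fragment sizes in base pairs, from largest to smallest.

KpnI sites (GGTACC) start at positions 28, 63.
KpnI cuts after base 5 of each site (before the last base), so after positions 32, 67.
Circular molecule, 2 cuts → 2 fragments:
  33–67 → 35 bp
  68–114 then 1–32 → 47 + 32 = 79 bp
Sorted largest to smallest: 79, 35 bp.

79, 35 bp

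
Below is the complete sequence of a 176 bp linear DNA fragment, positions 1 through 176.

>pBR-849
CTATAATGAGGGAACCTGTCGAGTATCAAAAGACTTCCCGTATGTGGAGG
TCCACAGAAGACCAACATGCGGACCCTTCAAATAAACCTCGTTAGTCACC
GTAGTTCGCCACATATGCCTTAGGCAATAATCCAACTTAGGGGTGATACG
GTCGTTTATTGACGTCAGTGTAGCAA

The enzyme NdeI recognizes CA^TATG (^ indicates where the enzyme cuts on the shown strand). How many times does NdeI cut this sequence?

1

CATATG occurs starting at position 112.
NdeI cuts at 1 site.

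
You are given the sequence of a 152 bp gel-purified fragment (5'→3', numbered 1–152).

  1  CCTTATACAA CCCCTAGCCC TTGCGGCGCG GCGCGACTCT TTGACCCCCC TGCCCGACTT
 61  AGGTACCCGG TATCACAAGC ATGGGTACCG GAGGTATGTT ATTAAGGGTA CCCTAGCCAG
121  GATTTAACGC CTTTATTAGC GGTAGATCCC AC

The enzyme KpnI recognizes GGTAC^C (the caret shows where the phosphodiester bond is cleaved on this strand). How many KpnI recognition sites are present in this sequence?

3

GGTACC occurs starting at positions 62, 84, 107.
KpnI cuts at 3 sites.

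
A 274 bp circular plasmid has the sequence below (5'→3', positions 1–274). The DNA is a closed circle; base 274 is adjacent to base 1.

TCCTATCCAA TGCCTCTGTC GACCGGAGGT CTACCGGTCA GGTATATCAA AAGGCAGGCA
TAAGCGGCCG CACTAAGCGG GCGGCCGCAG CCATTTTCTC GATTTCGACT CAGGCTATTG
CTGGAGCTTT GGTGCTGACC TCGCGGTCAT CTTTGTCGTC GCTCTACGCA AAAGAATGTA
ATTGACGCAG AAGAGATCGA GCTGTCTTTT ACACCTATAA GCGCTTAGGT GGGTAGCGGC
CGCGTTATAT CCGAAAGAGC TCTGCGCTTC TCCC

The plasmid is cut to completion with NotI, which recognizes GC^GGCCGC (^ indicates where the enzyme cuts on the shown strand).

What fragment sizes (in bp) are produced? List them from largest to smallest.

NotI sites (GCGGCCGC) start at positions 64, 81, 236.
NotI cuts after base 2 of each site, so after positions 65, 82, 237.
Circular molecule, 3 cuts → 3 fragments:
  66–82 → 17 bp
  83–237 → 155 bp
  238–274 then 1–65 → 37 + 65 = 102 bp
Sorted largest to smallest: 155, 102, 17 bp.

155, 102, 17 bp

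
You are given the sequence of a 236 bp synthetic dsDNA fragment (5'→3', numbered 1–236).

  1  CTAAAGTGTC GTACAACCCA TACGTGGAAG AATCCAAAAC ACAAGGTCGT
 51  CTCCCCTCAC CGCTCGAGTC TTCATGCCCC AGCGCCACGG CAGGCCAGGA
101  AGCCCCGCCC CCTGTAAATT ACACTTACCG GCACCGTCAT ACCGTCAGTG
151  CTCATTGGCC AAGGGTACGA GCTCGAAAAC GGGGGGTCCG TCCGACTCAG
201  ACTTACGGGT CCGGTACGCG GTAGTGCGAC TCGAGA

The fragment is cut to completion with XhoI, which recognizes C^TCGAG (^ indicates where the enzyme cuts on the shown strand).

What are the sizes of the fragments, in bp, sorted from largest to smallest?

XhoI sites (CTCGAG) start at positions 63, 230.
XhoI cuts after the first base of each site, so after positions 63, 230.
Linear molecule, 2 cuts → 3 fragments:
  1–63 → 63 bp
  64–230 → 167 bp
  231–236 → 6 bp
Sorted largest to smallest: 167, 63, 6 bp.

167, 63, 6 bp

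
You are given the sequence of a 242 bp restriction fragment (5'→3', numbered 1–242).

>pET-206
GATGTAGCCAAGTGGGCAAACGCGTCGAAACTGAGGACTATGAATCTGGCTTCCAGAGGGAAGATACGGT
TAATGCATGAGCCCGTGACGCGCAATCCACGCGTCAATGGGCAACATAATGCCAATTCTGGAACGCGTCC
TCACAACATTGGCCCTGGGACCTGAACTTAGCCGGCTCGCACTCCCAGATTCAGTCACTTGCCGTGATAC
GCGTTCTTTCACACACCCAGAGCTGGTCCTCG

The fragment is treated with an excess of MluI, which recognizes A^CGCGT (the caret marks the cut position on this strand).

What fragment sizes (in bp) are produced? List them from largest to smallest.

79, 76, 34, 33, 20 bp

MluI sites (ACGCGT) start at positions 20, 99, 133, 209.
MluI cuts after the first base of each site, so after positions 20, 99, 133, 209.
Linear molecule, 4 cuts → 5 fragments:
  1–20 → 20 bp
  21–99 → 79 bp
  100–133 → 34 bp
  134–209 → 76 bp
  210–242 → 33 bp
Sorted largest to smallest: 79, 76, 34, 33, 20 bp.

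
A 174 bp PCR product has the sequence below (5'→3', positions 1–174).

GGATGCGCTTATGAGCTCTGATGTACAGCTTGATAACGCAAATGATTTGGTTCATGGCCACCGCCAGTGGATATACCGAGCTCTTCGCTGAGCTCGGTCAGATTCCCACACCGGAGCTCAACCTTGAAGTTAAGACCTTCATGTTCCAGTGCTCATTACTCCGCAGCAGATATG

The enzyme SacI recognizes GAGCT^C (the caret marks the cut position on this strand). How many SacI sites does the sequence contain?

GAGCTC occurs starting at positions 13, 78, 90, 114.
SacI cuts at 4 sites.

4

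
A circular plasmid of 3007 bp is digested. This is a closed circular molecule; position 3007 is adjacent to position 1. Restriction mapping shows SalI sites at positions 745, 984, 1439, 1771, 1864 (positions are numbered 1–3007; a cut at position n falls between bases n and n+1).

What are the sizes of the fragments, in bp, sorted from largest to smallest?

Circular molecule, 5 cuts → 5 fragments:
  984 − 745 = 239 bp
  1439 − 984 = 455 bp
  1771 − 1439 = 332 bp
  1864 − 1771 = 93 bp
  wrap: 3007 − 1864 + 745 = 1888 bp
Sorted largest to smallest: 1888, 455, 332, 239, 93 bp.

1888, 455, 332, 239, 93 bp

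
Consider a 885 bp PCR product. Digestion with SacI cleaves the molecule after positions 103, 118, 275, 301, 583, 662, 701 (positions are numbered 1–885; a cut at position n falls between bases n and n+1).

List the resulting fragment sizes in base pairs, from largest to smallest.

Linear molecule, 7 cuts → 8 fragments:
  103 − 0 = 103 bp
  118 − 103 = 15 bp
  275 − 118 = 157 bp
  301 − 275 = 26 bp
  583 − 301 = 282 bp
  662 − 583 = 79 bp
  701 − 662 = 39 bp
  885 − 701 = 184 bp
Sorted largest to smallest: 282, 184, 157, 103, 79, 39, 26, 15 bp.

282, 184, 157, 103, 79, 39, 26, 15 bp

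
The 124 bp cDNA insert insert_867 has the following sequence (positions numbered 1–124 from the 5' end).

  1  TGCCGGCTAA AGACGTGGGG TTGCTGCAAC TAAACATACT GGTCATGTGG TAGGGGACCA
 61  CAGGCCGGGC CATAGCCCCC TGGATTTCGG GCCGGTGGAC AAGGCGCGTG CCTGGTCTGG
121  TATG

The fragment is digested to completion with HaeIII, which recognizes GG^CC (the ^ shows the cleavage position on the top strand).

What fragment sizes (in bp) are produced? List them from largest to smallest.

64, 33, 22, 5 bp

HaeIII sites (GGCC) start at positions 63, 68, 90.
HaeIII cuts after base 2 of each site, so after positions 64, 69, 91.
Linear molecule, 3 cuts → 4 fragments:
  1–64 → 64 bp
  65–69 → 5 bp
  70–91 → 22 bp
  92–124 → 33 bp
Sorted largest to smallest: 64, 33, 22, 5 bp.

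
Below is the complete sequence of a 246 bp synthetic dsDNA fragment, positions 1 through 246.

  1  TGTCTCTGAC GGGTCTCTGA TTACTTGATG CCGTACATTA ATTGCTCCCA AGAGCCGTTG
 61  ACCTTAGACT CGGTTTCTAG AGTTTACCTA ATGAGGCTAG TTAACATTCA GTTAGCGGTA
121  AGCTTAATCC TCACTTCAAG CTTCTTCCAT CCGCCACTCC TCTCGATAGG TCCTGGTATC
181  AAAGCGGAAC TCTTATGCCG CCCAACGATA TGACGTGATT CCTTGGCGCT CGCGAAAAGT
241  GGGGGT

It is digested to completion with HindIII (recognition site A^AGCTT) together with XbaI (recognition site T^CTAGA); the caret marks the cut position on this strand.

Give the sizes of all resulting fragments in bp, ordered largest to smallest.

108, 76, 44, 18 bp

HindIII sites (AAGCTT) start at positions 120, 138.
HindIII cuts after the first base of each site, so after positions 120, 138.
The XbaI site (TCTAGA) starts at position 76.
XbaI cuts after the first base of each site, so after position 76.
Combined cut positions: 76, 120, 138.
Linear molecule, 3 cuts → 4 fragments:
  1–76 → 76 bp
  77–120 → 44 bp
  121–138 → 18 bp
  139–246 → 108 bp
Sorted largest to smallest: 108, 76, 44, 18 bp.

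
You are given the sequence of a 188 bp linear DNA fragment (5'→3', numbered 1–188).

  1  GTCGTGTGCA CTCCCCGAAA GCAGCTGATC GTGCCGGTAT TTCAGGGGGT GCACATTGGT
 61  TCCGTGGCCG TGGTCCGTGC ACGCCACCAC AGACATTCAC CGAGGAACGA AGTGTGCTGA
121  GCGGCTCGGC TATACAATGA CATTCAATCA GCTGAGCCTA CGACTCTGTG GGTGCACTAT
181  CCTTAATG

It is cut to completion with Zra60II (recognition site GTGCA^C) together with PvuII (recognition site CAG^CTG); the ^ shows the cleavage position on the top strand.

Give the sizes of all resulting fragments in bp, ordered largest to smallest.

Zra60II sites (GTGCAC) start at positions 6, 49, 77, 172.
Zra60II cuts after base 5 of each site (before the last base), so after positions 10, 53, 81, 176.
PvuII sites (CAGCTG) start at positions 22, 149.
PvuII cuts after base 3 of each site, so after positions 24, 151.
Combined cut positions: 10, 24, 53, 81, 151, 176.
Linear molecule, 6 cuts → 7 fragments:
  1–10 → 10 bp
  11–24 → 14 bp
  25–53 → 29 bp
  54–81 → 28 bp
  82–151 → 70 bp
  152–176 → 25 bp
  177–188 → 12 bp
Sorted largest to smallest: 70, 29, 28, 25, 14, 12, 10 bp.

70, 29, 28, 25, 14, 12, 10 bp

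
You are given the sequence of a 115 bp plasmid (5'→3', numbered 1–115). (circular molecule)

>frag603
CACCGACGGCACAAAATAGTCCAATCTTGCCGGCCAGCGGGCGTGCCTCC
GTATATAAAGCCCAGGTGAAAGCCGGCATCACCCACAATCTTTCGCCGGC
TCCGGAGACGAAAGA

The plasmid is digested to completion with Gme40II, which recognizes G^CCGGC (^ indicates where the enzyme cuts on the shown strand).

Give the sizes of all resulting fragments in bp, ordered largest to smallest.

49, 43, 23 bp

Gme40II sites (GCCGGC) start at positions 29, 72, 95.
Gme40II cuts after the first base of each site, so after positions 29, 72, 95.
Circular molecule, 3 cuts → 3 fragments:
  30–72 → 43 bp
  73–95 → 23 bp
  96–115 then 1–29 → 20 + 29 = 49 bp
Sorted largest to smallest: 49, 43, 23 bp.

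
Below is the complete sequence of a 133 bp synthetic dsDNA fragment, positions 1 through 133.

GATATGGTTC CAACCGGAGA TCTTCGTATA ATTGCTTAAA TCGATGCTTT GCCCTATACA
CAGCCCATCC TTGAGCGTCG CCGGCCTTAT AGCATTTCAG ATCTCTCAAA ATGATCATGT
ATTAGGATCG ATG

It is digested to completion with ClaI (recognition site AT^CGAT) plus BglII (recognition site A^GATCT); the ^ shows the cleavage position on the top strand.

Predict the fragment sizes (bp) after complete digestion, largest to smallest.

ClaI sites (ATCGAT) start at positions 40, 127.
ClaI cuts after base 2 of each site, so after positions 41, 128.
BglII sites (AGATCT) start at positions 18, 99.
BglII cuts after the first base of each site, so after positions 18, 99.
Combined cut positions: 18, 41, 99, 128.
Linear molecule, 4 cuts → 5 fragments:
  1–18 → 18 bp
  19–41 → 23 bp
  42–99 → 58 bp
  100–128 → 29 bp
  129–133 → 5 bp
Sorted largest to smallest: 58, 29, 23, 18, 5 bp.

58, 29, 23, 18, 5 bp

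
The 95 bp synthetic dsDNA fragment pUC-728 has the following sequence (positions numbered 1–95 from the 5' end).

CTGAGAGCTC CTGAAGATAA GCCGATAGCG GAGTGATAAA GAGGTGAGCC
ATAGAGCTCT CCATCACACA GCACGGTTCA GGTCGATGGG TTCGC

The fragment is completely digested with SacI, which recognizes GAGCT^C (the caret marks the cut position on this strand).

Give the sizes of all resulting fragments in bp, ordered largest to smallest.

49, 37, 9 bp

SacI sites (GAGCTC) start at positions 5, 54.
SacI cuts after base 5 of each site (before the last base), so after positions 9, 58.
Linear molecule, 2 cuts → 3 fragments:
  1–9 → 9 bp
  10–58 → 49 bp
  59–95 → 37 bp
Sorted largest to smallest: 49, 37, 9 bp.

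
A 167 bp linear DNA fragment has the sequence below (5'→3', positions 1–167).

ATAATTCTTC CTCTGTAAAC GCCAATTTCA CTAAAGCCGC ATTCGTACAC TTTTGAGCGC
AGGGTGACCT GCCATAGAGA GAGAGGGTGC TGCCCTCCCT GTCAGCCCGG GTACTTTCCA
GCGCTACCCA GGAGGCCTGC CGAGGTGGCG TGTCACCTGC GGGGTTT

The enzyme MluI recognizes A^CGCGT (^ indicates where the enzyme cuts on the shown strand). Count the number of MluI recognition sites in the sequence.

0

No occurrence of ACGCGT is present in the sequence.
MluI does not cut: 0 sites.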